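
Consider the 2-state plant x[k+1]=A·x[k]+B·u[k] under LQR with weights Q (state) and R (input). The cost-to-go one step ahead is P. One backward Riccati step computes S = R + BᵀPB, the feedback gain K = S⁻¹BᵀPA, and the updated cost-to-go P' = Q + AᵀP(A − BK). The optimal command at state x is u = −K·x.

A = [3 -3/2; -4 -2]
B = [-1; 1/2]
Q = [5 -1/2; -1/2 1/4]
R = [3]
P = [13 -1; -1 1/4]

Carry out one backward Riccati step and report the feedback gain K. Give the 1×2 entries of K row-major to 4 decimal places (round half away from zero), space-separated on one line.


BᵀP = [-13.5000 1.1250]
S = R + BᵀPB = [3] + [14.0625] = [17.0625]
BᵀPA = [-45.0000 18.0000]
K = S⁻¹·BᵀPA = [-2.6374 1.0549]
A−BK = [0.3626 -0.4451; -2.6813 -2.5275]
AᵀP(A−BK) = [26.3187 -9.0275; -9.0275 5.2610]
P' = Q + AᵀP(A−BK) = [31.3187 -9.5275; -9.5275 5.5110]
tr(P') = 36.8297

-2.6374 1.0549


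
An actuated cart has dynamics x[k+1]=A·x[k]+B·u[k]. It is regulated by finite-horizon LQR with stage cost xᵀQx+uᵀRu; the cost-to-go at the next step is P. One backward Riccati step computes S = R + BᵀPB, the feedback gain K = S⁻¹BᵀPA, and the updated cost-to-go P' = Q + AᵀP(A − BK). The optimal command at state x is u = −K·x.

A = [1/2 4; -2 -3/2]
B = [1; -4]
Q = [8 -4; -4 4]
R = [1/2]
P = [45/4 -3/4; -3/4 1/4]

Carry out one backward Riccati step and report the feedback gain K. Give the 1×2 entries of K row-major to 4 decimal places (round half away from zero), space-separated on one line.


0.4885 2.7414

BᵀP = [14.2500 -1.7500]
S = R + BᵀPB = [1/2] + [21.2500] = [21.7500]
BᵀPA = [10.6250 59.6250]
K = S⁻¹·BᵀPA = [0.4885 2.7414]
A−BK = [0.0115 1.2586; -0.0460 9.4655]
AᵀP(A−BK) = [0.1221 0.6853; 0.6853 26.1078]
P' = Q + AᵀP(A−BK) = [8.1221 -3.3147; -3.3147 30.1078]
tr(P') = 38.2299


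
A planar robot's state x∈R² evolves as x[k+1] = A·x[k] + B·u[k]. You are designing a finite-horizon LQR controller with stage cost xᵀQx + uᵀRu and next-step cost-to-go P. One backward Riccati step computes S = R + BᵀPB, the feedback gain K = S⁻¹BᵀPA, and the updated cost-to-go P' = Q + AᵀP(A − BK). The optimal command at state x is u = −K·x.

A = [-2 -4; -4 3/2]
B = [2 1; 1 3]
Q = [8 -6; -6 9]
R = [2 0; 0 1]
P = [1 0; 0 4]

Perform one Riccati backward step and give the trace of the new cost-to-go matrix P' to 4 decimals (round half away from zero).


BᵀP = [2.0000 4.0000; 1.0000 12.0000]
S = R + BᵀPB = [2 0; 0 1] + [8.0000 14.0000; 14.0000 37.0000] = [10.0000 14.0000; 14.0000 38.0000]
BᵀPA = [-20.0000 -2.0000; -50.0000 14.0000]
K = S⁻¹·BᵀPA = [-0.3261 -1.4783; -1.1957 0.9130]
A−BK = [-0.1522 -1.9565; -0.0870 0.2391]
AᵀP(A−BK) = [1.6957 0.0870; 0.0870 9.2609]
P' = Q + AᵀP(A−BK) = [9.6957 -5.9130; -5.9130 18.2609]
tr(P') = 27.9565

27.9565


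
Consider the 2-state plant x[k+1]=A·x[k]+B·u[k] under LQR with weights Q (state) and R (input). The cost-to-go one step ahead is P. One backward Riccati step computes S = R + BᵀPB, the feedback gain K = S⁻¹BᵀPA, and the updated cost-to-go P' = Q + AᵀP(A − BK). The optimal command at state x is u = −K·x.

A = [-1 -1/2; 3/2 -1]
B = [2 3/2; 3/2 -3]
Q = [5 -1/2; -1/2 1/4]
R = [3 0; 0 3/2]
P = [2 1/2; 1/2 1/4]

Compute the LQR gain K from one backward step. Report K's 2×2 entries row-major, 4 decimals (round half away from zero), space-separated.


-0.1223 -0.2590 -0.3022 0.0072

BᵀP = [4.7500 1.3750; 1.5000 0.0000]
S = R + BᵀPB = [3 0; 0 3/2] + [11.5625 3.0000; 3.0000 2.2500] = [14.5625 3.0000; 3.0000 3.7500]
BᵀPA = [-2.6875 -3.7500; -1.5000 -0.7500]
K = S⁻¹·BᵀPA = [-0.1223 -0.2590; -0.3022 0.0072]
A−BK = [-0.3022 0.0072; 0.7770 -0.5899]
AᵀP(A−BK) = [0.2806 0.0647; 0.0647 0.2842]
P' = Q + AᵀP(A−BK) = [5.2806 -0.4353; -0.4353 0.5342]
tr(P') = 5.8147


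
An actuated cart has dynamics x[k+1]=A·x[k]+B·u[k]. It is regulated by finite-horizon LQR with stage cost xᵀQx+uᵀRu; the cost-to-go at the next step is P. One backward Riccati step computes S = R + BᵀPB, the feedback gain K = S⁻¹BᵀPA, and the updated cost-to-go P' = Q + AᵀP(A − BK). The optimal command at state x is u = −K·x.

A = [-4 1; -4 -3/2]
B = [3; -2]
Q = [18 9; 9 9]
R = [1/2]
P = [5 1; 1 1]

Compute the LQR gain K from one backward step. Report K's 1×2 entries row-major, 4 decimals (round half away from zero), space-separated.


-1.4933 0.3067

BᵀP = [13.0000 1.0000]
S = R + BᵀPB = [1/2] + [37.0000] = [37.5000]
BᵀPA = [-56.0000 11.5000]
K = S⁻¹·BᵀPA = [-1.4933 0.3067]
A−BK = [0.4800 0.0800; -6.9867 -0.8867]
AᵀP(A−BK) = [44.3733 5.1733; 5.1733 0.7233]
P' = Q + AᵀP(A−BK) = [62.3733 14.1733; 14.1733 9.7233]
tr(P') = 72.0967


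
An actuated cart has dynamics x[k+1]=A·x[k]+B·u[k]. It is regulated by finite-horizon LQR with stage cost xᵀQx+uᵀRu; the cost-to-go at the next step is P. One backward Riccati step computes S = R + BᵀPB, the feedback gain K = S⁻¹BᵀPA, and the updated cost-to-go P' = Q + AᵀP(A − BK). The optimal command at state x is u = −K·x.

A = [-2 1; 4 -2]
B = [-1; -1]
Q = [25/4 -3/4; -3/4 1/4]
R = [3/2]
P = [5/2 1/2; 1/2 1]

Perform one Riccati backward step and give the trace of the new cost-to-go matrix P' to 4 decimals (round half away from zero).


BᵀP = [-3.0000 -1.5000]
S = R + BᵀPB = [3/2] + [4.5000] = [6.0000]
BᵀPA = [0.0000 0.0000]
K = S⁻¹·BᵀPA = [0.0000 0.0000]
A−BK = [-2.0000 1.0000; 4.0000 -2.0000]
AᵀP(A−BK) = [18.0000 -9.0000; -9.0000 4.5000]
P' = Q + AᵀP(A−BK) = [24.2500 -9.7500; -9.7500 4.7500]
tr(P') = 29.0000

29.0000


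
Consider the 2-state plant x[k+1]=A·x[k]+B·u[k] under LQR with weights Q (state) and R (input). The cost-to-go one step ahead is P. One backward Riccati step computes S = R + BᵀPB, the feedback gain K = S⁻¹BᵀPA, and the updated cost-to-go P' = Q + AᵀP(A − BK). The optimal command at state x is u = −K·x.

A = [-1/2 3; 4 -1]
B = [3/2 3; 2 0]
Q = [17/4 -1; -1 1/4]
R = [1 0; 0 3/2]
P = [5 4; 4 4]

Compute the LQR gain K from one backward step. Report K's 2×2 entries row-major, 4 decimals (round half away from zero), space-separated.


1.3478 -0.0870 -0.4769 0.7966

BᵀP = [15.5000 14.0000; 15.0000 12.0000]
S = R + BᵀPB = [1 0; 0 3/2] + [51.2500 46.5000; 46.5000 45.0000] = [52.2500 46.5000; 46.5000 46.5000]
BᵀPA = [48.2500 32.5000; 40.5000 33.0000]
K = S⁻¹·BᵀPA = [1.3478 -0.0870; -0.4769 0.7966]
A−BK = [-1.0912 0.7405; 1.3043 -0.8261]
AᵀP(A−BK) = [3.5302 -1.5680; -1.5680 1.5372]
P' = Q + AᵀP(A−BK) = [7.7802 -2.5680; -2.5680 1.7872]
tr(P') = 9.5673


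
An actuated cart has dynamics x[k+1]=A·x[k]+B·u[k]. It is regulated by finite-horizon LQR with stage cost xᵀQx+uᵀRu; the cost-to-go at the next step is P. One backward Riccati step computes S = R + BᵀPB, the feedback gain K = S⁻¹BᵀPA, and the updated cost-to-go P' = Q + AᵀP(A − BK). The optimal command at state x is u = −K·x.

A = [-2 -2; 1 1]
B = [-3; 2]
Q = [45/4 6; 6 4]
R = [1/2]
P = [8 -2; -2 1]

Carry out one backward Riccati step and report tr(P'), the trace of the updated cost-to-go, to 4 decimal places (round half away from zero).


BᵀP = [-28.0000 8.0000]
S = R + BᵀPB = [1/2] + [100.0000] = [100.5000]
BᵀPA = [64.0000 64.0000]
K = S⁻¹·BᵀPA = [0.6368 0.6368]
A−BK = [-0.0896 -0.0896; -0.2736 -0.2736]
AᵀP(A−BK) = [0.2438 0.2438; 0.2438 0.2438]
P' = Q + AᵀP(A−BK) = [11.4938 6.2438; 6.2438 4.2438]
tr(P') = 15.7376

15.7376


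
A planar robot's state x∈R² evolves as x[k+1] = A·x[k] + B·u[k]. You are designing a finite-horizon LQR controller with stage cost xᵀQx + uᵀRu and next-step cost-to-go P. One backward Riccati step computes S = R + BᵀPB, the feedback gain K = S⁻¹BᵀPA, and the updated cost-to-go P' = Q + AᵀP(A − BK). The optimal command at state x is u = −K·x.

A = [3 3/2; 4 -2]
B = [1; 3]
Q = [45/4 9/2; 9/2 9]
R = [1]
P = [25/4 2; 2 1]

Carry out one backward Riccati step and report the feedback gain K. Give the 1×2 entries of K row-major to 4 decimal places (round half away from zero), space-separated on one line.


2.0088 0.2965

BᵀP = [12.2500 5.0000]
S = R + BᵀPB = [1] + [27.2500] = [28.2500]
BᵀPA = [56.7500 8.3750]
K = S⁻¹·BᵀPA = [2.0088 0.2965]
A−BK = [0.9912 1.2035; -2.0265 -2.8894]
AᵀP(A−BK) = [6.2478 3.3009; 3.3009 3.5796]
P' = Q + AᵀP(A−BK) = [17.4978 7.8009; 7.8009 12.5796]
tr(P') = 30.0774


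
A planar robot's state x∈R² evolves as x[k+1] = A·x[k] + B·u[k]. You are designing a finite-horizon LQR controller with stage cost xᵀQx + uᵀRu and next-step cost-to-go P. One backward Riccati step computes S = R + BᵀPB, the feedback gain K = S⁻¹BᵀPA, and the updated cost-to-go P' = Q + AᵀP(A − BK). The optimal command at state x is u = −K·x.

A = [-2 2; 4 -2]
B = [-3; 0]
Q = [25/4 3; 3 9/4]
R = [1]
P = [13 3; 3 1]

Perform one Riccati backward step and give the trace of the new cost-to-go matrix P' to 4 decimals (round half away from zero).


15.0424

BᵀP = [-39.0000 -9.0000]
S = R + BᵀPB = [1] + [117.0000] = [118.0000]
BᵀPA = [42.0000 -60.0000]
K = S⁻¹·BᵀPA = [0.3559 -0.5085]
A−BK = [-0.9322 0.4746; 4.0000 -2.0000]
AᵀP(A−BK) = [5.0508 -2.6441; -2.6441 1.4915]
P' = Q + AᵀP(A−BK) = [11.3008 0.3559; 0.3559 3.7415]
tr(P') = 15.0424


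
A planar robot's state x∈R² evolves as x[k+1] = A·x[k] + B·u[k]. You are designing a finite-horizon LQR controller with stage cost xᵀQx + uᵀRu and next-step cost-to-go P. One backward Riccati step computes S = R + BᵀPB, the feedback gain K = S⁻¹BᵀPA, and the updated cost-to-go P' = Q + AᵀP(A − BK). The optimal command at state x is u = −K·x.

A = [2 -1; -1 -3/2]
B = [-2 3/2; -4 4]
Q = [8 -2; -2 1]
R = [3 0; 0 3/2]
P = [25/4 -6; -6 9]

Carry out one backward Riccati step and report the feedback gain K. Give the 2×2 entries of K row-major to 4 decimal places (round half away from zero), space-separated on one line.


-0.6934 0.2375 -1.2660 -0.0819

BᵀP = [11.5000 -24.0000; -14.6250 27.0000]
S = R + BᵀPB = [3 0; 0 3/2] + [73.0000 -78.7500; -78.7500 86.0625] = [76.0000 -78.7500; -78.7500 87.5625]
BᵀPA = [47.0000 24.5000; -56.2500 -25.8750]
K = S⁻¹·BᵀPA = [-0.6934 0.2375; -1.2660 -0.0819]
A−BK = [2.5122 -0.4022; 1.2904 -0.2224]
AᵀP(A−BK) = [19.3765 -2.7698; -2.7698 0.5620]
P' = Q + AᵀP(A−BK) = [27.3765 -4.7698; -4.7698 1.5620]
tr(P') = 28.9385


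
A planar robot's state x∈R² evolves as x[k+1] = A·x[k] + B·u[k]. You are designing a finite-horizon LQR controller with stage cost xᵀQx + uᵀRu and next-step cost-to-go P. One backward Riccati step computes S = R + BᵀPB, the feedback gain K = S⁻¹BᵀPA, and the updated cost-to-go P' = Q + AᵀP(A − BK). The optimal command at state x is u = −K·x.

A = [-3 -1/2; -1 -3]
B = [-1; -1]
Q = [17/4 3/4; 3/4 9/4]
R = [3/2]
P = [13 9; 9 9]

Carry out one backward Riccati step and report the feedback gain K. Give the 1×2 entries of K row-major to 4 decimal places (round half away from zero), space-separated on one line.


BᵀP = [-22.0000 -18.0000]
S = R + BᵀPB = [3/2] + [40.0000] = [41.5000]
BᵀPA = [84.0000 65.0000]
K = S⁻¹·BᵀPA = [2.0241 1.5663]
A−BK = [-0.9759 1.0663; 1.0241 -1.4337]
AᵀP(A−BK) = [9.9759 0.4337; 0.4337 9.4428]
P' = Q + AᵀP(A−BK) = [14.2259 1.1837; 1.1837 11.6928]
tr(P') = 25.9187

2.0241 1.5663


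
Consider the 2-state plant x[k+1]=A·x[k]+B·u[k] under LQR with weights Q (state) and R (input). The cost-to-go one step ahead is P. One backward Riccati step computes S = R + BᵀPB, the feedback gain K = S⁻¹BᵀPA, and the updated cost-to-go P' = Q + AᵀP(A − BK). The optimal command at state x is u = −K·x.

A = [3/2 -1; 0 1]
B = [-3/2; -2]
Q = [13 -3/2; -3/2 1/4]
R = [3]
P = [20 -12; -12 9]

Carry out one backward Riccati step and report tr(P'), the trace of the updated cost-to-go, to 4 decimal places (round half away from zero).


101.5000

BᵀP = [-6.0000 0.0000]
S = R + BᵀPB = [3] + [9.0000] = [12.0000]
BᵀPA = [-9.0000 6.0000]
K = S⁻¹·BᵀPA = [-0.7500 0.5000]
A−BK = [0.3750 -0.2500; -1.5000 2.0000]
AᵀP(A−BK) = [38.2500 -43.5000; -43.5000 50.0000]
P' = Q + AᵀP(A−BK) = [51.2500 -45.0000; -45.0000 50.2500]
tr(P') = 101.5000


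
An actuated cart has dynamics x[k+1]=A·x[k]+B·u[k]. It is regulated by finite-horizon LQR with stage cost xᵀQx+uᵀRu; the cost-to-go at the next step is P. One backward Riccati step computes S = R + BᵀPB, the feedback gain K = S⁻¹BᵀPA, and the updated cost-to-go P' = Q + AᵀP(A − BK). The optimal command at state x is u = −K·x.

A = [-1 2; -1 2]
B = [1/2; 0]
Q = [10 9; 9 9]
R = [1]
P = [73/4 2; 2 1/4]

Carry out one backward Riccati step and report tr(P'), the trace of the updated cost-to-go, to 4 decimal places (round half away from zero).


BᵀP = [9.1250 1.0000]
S = R + BᵀPB = [1] + [4.5625] = [5.5625]
BᵀPA = [-10.1250 20.2500]
K = S⁻¹·BᵀPA = [-1.8202 3.6404]
A−BK = [-0.0899 0.1798; -1.0000 2.0000]
AᵀP(A−BK) = [4.0702 -8.1404; -8.1404 16.2809]
P' = Q + AᵀP(A−BK) = [14.0702 0.8596; 0.8596 25.2809]
tr(P') = 39.3511

39.3511


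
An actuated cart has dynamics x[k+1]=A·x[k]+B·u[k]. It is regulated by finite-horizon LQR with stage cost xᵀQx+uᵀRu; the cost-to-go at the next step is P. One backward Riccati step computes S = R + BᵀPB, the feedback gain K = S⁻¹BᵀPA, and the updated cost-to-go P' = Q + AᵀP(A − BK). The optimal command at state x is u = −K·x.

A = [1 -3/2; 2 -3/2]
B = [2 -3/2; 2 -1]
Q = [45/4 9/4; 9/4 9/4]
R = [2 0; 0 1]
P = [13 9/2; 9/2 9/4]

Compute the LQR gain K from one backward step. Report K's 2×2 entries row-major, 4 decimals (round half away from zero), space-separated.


0.4040 -0.4015 -0.3333 0.5000

BᵀP = [35.0000 13.5000; -24.0000 -9.0000]
S = R + BᵀPB = [2 0; 0 1] + [97.0000 -66.0000; -66.0000 45.0000] = [99.0000 -66.0000; -66.0000 46.0000]
BᵀPA = [62.0000 -72.7500; -42.0000 49.5000]
K = S⁻¹·BᵀPA = [0.4040 -0.4015; -0.3333 0.5000]
A−BK = [-0.3081 0.0530; 0.8586 -0.1970]
AᵀP(A−BK) = [0.9495 -0.6061; -0.6061 0.6023]
P' = Q + AᵀP(A−BK) = [12.1995 1.6439; 1.6439 2.8523]
tr(P') = 15.0518


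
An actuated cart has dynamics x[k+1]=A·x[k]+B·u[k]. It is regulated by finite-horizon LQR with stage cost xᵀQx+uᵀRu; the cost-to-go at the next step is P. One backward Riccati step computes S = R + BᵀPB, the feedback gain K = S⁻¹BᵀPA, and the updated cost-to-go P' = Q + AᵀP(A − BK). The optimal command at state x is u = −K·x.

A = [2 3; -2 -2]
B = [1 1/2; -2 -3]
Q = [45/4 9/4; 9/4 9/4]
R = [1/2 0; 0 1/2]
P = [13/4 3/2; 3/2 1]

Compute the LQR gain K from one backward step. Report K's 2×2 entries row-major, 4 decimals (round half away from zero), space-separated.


1.4274 2.2407 -0.6141 -1.3361

BᵀP = [0.2500 -0.5000; -2.8750 -2.2500]
S = R + BᵀPB = [1/2 0; 0 1/2] + [1.2500 1.6250; 1.6250 5.3125] = [1.7500 1.6250; 1.6250 5.8125]
BᵀPA = [1.5000 1.7500; -1.2500 -4.1250]
K = S⁻¹·BᵀPA = [1.4274 2.2407; -0.6141 -1.3361]
A−BK = [0.8797 1.4274; -0.9876 -1.5270]
AᵀP(A−BK) = [2.0913 3.4689; 3.4689 5.8174]
P' = Q + AᵀP(A−BK) = [13.3413 5.7189; 5.7189 8.0674]
tr(P') = 21.4087


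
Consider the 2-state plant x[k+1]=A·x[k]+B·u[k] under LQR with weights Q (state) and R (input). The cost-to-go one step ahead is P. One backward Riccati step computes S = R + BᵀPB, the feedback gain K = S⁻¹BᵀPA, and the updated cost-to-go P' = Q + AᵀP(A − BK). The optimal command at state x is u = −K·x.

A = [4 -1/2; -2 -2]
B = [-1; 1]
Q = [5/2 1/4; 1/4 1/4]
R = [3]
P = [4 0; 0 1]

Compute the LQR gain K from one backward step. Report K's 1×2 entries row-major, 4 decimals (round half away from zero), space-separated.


-2.2500 0.0000

BᵀP = [-4.0000 1.0000]
S = R + BᵀPB = [3] + [5.0000] = [8.0000]
BᵀPA = [-18.0000 0.0000]
K = S⁻¹·BᵀPA = [-2.2500 0.0000]
A−BK = [1.7500 -0.5000; 0.2500 -2.0000]
AᵀP(A−BK) = [27.5000 -4.0000; -4.0000 5.0000]
P' = Q + AᵀP(A−BK) = [30.0000 -3.7500; -3.7500 5.2500]
tr(P') = 35.2500


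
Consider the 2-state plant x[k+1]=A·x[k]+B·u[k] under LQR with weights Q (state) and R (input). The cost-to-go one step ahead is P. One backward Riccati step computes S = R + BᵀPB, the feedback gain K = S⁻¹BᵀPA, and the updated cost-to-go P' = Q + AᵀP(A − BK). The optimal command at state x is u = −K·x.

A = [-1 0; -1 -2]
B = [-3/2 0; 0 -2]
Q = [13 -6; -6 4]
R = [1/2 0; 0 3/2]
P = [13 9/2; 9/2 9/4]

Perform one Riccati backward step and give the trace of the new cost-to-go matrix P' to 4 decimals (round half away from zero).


18.4971

BᵀP = [-19.5000 -6.7500; -9.0000 -4.5000]
S = R + BᵀPB = [1/2 0; 0 3/2] + [29.2500 13.5000; 13.5000 9.0000] = [29.7500 13.5000; 13.5000 10.5000]
BᵀPA = [26.2500 13.5000; 13.5000 9.0000]
K = S⁻¹·BᵀPA = [0.7176 0.1556; 0.3631 0.6571]
A−BK = [0.0764 0.2334; -0.2738 -0.6859]
AᵀP(A−BK) = [0.5115 0.5447; 0.5447 0.9856]
P' = Q + AᵀP(A−BK) = [13.5115 -5.4553; -5.4553 4.9856]
tr(P') = 18.4971


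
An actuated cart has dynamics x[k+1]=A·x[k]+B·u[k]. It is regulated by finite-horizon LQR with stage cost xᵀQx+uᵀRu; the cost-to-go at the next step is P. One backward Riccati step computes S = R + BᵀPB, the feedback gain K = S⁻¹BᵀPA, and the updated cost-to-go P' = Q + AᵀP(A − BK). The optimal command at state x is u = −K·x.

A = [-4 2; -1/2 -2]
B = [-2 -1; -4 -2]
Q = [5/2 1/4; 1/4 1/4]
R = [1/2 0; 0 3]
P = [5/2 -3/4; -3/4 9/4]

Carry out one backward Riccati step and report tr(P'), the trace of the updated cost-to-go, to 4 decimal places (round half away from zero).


57.7991

BᵀP = [-2.0000 -7.5000; -1.0000 -3.7500]
S = R + BᵀPB = [1/2 0; 0 3] + [34.0000 17.0000; 17.0000 8.5000] = [34.5000 17.0000; 17.0000 11.5000]
BᵀPA = [11.7500 11.0000; 5.8750 5.5000]
K = S⁻¹·BᵀPA = [0.3271 0.3063; 0.0273 0.0255]
A−BK = [-3.3184 2.6381; 0.8631 -0.7239]
AᵀP(A−BK) = [33.5584 -26.7485; -26.7485 21.4907]
P' = Q + AᵀP(A−BK) = [36.0584 -26.4985; -26.4985 21.7407]
tr(P') = 57.7991


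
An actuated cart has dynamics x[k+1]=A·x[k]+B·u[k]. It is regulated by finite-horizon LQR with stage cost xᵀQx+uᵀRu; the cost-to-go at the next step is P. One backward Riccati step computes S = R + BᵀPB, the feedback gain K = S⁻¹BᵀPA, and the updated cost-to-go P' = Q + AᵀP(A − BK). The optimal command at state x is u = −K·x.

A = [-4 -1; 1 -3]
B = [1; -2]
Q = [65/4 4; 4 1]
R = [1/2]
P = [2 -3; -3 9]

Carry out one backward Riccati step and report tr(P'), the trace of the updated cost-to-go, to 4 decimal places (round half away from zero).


BᵀP = [8.0000 -21.0000]
S = R + BᵀPB = [1/2] + [50.0000] = [50.5000]
BᵀPA = [-53.0000 55.0000]
K = S⁻¹·BᵀPA = [-1.0495 1.0891]
A−BK = [-2.9505 -2.0891; -1.0990 -0.8218]
AᵀP(A−BK) = [9.3762 5.7228; 5.7228 5.0990]
P' = Q + AᵀP(A−BK) = [25.6262 9.7228; 9.7228 6.0990]
tr(P') = 31.7252

31.7252


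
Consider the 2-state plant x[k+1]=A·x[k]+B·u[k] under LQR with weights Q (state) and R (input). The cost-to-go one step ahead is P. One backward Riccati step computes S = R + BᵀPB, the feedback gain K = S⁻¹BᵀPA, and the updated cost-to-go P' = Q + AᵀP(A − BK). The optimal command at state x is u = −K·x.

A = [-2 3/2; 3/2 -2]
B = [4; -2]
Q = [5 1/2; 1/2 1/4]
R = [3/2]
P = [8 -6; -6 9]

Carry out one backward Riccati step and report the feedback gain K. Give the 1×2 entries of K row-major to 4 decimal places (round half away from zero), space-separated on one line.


BᵀP = [44.0000 -42.0000]
S = R + BᵀPB = [3/2] + [260.0000] = [261.5000]
BᵀPA = [-151.0000 150.0000]
K = S⁻¹·BᵀPA = [-0.5774 0.5736]
A−BK = [0.3098 -0.7945; 0.3451 -0.8528]
AᵀP(A−BK) = [1.0569 -1.8843; -1.8843 3.9579]
P' = Q + AᵀP(A−BK) = [6.0569 -1.3843; -1.3843 4.2079]
tr(P') = 10.2648

-0.5774 0.5736


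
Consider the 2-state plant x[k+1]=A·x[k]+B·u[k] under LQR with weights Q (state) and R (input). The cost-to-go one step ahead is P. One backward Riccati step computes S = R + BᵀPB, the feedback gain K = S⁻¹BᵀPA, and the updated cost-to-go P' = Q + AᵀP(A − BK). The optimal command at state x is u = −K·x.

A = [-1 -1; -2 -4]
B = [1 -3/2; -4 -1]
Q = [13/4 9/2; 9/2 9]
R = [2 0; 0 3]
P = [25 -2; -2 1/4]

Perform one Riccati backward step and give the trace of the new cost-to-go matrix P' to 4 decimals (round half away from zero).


BᵀP = [33.0000 -3.0000; -35.5000 2.7500]
S = R + BᵀPB = [2 0; 0 3] + [45.0000 -46.5000; -46.5000 50.5000] = [47.0000 -46.5000; -46.5000 53.5000]
BᵀPA = [-27.0000 -21.0000; 30.0000 24.5000]
K = S⁻¹·BᵀPA = [-0.1405 0.0447; 0.4386 0.4968]
A−BK = [-0.2016 -0.2995; -2.1235 -3.3243]
AᵀP(A−BK) = [1.0476 1.3031; 1.3031 1.7672]
P' = Q + AᵀP(A−BK) = [4.2976 5.8031; 5.8031 10.7672]
tr(P') = 15.0648

15.0648


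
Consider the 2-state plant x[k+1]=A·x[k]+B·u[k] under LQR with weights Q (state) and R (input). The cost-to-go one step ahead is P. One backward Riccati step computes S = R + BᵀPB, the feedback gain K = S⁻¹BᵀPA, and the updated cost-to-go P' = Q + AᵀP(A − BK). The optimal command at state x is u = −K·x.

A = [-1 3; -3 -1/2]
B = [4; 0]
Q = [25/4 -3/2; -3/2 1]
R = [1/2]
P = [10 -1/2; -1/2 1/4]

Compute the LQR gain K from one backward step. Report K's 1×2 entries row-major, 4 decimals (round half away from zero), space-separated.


-0.2118 0.7539

BᵀP = [40.0000 -2.0000]
S = R + BᵀPB = [1/2] + [160.0000] = [160.5000]
BᵀPA = [-34.0000 121.0000]
K = S⁻¹·BᵀPA = [-0.2118 0.7539]
A−BK = [-0.1526 -0.0156; -3.0000 -0.5000]
AᵀP(A−BK) = [2.0475 0.2574; 0.2574 0.3413]
P' = Q + AᵀP(A−BK) = [8.2975 -1.2426; -1.2426 1.3413]
tr(P') = 9.6388


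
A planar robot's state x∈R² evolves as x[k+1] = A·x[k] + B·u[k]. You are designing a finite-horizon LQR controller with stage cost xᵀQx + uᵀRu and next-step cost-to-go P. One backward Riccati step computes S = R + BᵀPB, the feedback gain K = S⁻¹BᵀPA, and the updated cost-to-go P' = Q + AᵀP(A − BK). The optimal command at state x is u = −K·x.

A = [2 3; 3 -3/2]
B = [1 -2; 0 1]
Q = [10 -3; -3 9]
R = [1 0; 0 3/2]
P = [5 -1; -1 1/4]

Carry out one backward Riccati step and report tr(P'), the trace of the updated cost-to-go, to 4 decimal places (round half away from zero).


22.5056

BᵀP = [5.0000 -1.0000; -11.0000 2.2500]
S = R + BᵀPB = [1 0; 0 3/2] + [5.0000 -11.0000; -11.0000 24.2500] = [6.0000 -11.0000; -11.0000 25.7500]
BᵀPA = [7.0000 16.5000; -15.2500 -36.3750]
K = S⁻¹·BᵀPA = [0.3731 0.7388; -0.4328 -1.0970]
A−BK = [0.7612 0.0672; 3.4328 -0.4030]
AᵀP(A−BK) = [1.0373 0.9739; 0.9739 2.4683]
P' = Q + AᵀP(A−BK) = [11.0373 -2.0261; -2.0261 11.4683]
tr(P') = 22.5056


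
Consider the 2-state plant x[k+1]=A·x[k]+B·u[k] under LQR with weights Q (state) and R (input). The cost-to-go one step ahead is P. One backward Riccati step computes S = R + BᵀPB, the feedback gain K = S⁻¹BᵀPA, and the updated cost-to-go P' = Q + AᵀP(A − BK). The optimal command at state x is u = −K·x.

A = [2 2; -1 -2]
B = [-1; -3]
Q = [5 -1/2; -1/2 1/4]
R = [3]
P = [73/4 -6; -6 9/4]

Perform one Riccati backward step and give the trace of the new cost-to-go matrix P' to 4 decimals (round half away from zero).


234.3068

BᵀP = [-0.2500 -0.7500]
S = R + BᵀPB = [3] + [2.5000] = [5.5000]
BᵀPA = [0.2500 1.0000]
K = S⁻¹·BᵀPA = [0.0455 0.1818]
A−BK = [2.0455 2.1818; -0.8636 -1.4545]
AᵀP(A−BK) = [99.2386 113.4545; 113.4545 129.8182]
P' = Q + AᵀP(A−BK) = [104.2386 112.9545; 112.9545 130.0682]
tr(P') = 234.3068


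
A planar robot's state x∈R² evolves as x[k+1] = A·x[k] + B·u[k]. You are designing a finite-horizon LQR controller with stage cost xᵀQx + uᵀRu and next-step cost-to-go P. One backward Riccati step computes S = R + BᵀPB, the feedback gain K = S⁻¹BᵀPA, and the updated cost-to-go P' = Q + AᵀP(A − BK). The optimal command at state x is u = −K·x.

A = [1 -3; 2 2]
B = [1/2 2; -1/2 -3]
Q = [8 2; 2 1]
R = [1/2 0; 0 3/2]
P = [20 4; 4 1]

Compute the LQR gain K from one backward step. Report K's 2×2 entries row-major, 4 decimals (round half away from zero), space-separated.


BᵀP = [8.0000 1.5000; 28.0000 5.0000]
S = R + BᵀPB = [1/2 0; 0 3/2] + [3.2500 11.5000; 11.5000 41.0000] = [3.7500 11.5000; 11.5000 42.5000]
BᵀPA = [11.0000 -21.0000; 38.0000 -74.0000]
K = S⁻¹·BᵀPA = [1.1244 -1.5300; 0.5899 -1.3272]
A−BK = [-0.7419 0.4194; 4.3318 -2.7465]
AᵀP(A−BK) = [5.2166 -4.7373; -4.7373 5.6590]
P' = Q + AᵀP(A−BK) = [13.2166 -2.7373; -2.7373 6.6590]
tr(P') = 19.8756

1.1244 -1.5300 0.5899 -1.3272


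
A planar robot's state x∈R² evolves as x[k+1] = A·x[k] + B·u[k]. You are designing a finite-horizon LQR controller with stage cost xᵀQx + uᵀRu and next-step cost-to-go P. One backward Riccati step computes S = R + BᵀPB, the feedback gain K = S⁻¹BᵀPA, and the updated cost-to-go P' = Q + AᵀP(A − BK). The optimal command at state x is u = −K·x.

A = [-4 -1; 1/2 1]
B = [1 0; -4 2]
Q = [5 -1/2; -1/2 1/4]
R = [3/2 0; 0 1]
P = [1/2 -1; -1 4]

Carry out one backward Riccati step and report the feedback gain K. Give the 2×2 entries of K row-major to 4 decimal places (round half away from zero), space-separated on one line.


-0.4167 -0.2500 -0.1275 0.0882

BᵀP = [4.5000 -17.0000; -2.0000 8.0000]
S = R + BᵀPB = [3/2 0; 0 1] + [72.5000 -34.0000; -34.0000 16.0000] = [74.0000 -34.0000; -34.0000 17.0000]
BᵀPA = [-26.5000 -21.5000; 12.0000 10.0000]
K = S⁻¹·BᵀPA = [-0.4167 -0.2500; -0.1275 0.0882]
A−BK = [-3.5833 -0.7500; -0.9118 -0.1765]
AᵀP(A−BK) = [3.4877 0.8162; 0.8162 0.2426]
P' = Q + AᵀP(A−BK) = [8.4877 0.3162; 0.3162 0.4926]
tr(P') = 8.9804


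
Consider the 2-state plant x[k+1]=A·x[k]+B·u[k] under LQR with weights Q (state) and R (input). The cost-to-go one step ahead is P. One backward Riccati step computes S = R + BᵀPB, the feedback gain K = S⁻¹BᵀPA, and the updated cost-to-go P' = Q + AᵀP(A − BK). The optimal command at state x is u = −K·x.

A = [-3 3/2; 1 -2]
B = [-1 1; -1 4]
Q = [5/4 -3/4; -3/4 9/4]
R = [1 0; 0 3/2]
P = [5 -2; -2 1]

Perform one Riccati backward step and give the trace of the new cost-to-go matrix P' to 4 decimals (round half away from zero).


25.2973

BᵀP = [-3.0000 1.0000; -3.0000 2.0000]
S = R + BᵀPB = [1 0; 0 3/2] + [2.0000 1.0000; 1.0000 5.0000] = [3.0000 1.0000; 1.0000 6.5000]
BᵀPA = [10.0000 -6.5000; 11.0000 -8.5000]
K = S⁻¹·BᵀPA = [2.9189 -1.8243; 1.2432 -1.0270]
A−BK = [-1.3243 0.7027; -1.0541 0.2838]
AᵀP(A−BK) = [15.1351 -9.9595; -9.9595 6.6622]
P' = Q + AᵀP(A−BK) = [16.3851 -10.7095; -10.7095 8.9122]
tr(P') = 25.2973


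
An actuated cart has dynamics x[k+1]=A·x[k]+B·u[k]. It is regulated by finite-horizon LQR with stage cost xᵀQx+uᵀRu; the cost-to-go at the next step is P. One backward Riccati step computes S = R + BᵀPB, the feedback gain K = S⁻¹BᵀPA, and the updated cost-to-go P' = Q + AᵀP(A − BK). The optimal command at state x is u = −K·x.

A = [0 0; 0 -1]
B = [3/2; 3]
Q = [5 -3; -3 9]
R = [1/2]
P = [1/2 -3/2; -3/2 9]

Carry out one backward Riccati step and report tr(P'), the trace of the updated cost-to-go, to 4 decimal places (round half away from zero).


14.1383

BᵀP = [-3.7500 24.7500]
S = R + BᵀPB = [1/2] + [68.6250] = [69.1250]
BᵀPA = [0.0000 -24.7500]
K = S⁻¹·BᵀPA = [0.0000 -0.3580]
A−BK = [0.0000 0.5371; 0.0000 0.0741]
AᵀP(A−BK) = [0.0000 0.0000; 0.0000 0.1383]
P' = Q + AᵀP(A−BK) = [5.0000 -3.0000; -3.0000 9.1383]
tr(P') = 14.1383


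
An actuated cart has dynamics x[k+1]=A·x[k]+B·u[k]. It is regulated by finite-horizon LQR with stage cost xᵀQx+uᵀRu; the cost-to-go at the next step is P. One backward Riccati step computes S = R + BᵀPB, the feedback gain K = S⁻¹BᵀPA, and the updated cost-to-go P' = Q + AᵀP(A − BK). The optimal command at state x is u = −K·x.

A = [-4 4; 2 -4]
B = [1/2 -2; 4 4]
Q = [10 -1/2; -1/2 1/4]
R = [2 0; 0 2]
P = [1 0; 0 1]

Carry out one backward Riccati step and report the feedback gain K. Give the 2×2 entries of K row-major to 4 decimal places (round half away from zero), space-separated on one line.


BᵀP = [0.5000 4.0000; -2.0000 4.0000]
S = R + BᵀPB = [2 0; 0 2] + [16.2500 15.0000; 15.0000 20.0000] = [18.2500 15.0000; 15.0000 22.0000]
BᵀPA = [6.0000 -14.0000; 16.0000 -24.0000]
K = S⁻¹·BᵀPA = [-0.6119 0.2946; 1.1445 -1.2918]
A−BK = [-1.4051 1.2691; -0.1303 -0.0113]
AᵀP(A−BK) = [5.3598 -5.0992; -5.0992 5.1218]
P' = Q + AᵀP(A−BK) = [15.3598 -5.5992; -5.5992 5.3718]
tr(P') = 20.7316

-0.6119 0.2946 1.1445 -1.2918


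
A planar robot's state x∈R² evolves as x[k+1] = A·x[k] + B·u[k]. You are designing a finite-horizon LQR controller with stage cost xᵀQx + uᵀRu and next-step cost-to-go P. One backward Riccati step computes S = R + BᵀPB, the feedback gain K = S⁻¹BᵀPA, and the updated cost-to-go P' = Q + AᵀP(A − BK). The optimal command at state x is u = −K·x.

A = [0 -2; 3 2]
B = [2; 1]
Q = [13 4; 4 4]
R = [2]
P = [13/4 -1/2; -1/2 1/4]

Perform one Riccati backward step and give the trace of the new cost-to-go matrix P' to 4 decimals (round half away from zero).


BᵀP = [6.0000 -0.7500]
S = R + BᵀPB = [2] + [11.2500] = [13.2500]
BᵀPA = [-2.2500 -13.5000]
K = S⁻¹·BᵀPA = [-0.1698 -1.0189]
A−BK = [0.3396 0.0377; 3.1698 3.0189]
AᵀP(A−BK) = [1.8679 2.2075; 2.2075 4.2453]
P' = Q + AᵀP(A−BK) = [14.8679 6.2075; 6.2075 8.2453]
tr(P') = 23.1132

23.1132


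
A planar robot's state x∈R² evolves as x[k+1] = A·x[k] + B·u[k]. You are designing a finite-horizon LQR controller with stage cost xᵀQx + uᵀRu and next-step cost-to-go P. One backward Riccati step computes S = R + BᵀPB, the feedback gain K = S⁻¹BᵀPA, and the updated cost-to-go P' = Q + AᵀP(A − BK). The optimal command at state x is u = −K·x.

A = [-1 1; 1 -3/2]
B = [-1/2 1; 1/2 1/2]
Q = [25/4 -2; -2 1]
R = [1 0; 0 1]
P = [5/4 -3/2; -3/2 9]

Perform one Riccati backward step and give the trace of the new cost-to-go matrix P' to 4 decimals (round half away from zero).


BᵀP = [-1.3750 5.2500; 0.5000 3.0000]
S = R + BᵀPB = [1 0; 0 1] + [3.3125 1.2500; 1.2500 2.0000] = [4.3125 1.2500; 1.2500 3.0000]
BᵀPA = [6.6250 -9.2500; 2.5000 -4.0000]
K = S⁻¹·BᵀPA = [1.4725 -2.0000; 0.2198 -0.5000]
A−BK = [-0.4835 0.5000; 0.1538 -0.2500]
AᵀP(A−BK) = [2.9451 -4.0000; -4.0000 5.5000]
P' = Q + AᵀP(A−BK) = [9.1951 -6.0000; -6.0000 6.5000]
tr(P') = 15.6951

15.6951


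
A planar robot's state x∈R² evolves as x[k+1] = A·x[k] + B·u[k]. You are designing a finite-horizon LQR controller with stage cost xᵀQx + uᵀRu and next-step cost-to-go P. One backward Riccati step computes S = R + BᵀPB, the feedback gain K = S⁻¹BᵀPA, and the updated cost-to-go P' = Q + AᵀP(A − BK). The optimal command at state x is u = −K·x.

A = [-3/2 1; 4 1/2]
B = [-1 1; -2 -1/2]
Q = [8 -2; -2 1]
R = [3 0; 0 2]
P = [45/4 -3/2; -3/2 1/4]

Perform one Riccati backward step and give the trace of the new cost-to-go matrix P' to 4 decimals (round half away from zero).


BᵀP = [-8.2500 1.0000; 12.0000 -1.6250]
S = R + BᵀPB = [3 0; 0 2] + [6.2500 -8.7500; -8.7500 12.8125] = [9.2500 -8.7500; -8.7500 14.8125]
BᵀPA = [16.3750 -7.7500; -24.5000 11.1875]
K = S⁻¹·BᵀPA = [0.4661 -0.2797; -1.3787 0.5901]
A−BK = [0.3448 0.1303; 4.2430 0.2357]
AᵀP(A−BK) = [5.9025 -2.2138; -2.2138 1.0437]
P' = Q + AᵀP(A−BK) = [13.9025 -4.2138; -4.2138 2.0437]
tr(P') = 15.9462

15.9462


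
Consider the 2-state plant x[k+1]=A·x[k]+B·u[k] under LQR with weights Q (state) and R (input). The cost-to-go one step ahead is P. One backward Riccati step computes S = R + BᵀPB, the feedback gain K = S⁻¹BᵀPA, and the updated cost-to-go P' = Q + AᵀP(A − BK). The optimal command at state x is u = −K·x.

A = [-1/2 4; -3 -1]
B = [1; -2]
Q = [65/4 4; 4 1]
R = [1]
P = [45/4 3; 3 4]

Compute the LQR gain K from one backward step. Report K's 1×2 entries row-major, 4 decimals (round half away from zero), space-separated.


0.7615 1.6000

BᵀP = [5.2500 -5.0000]
S = R + BᵀPB = [1] + [15.2500] = [16.2500]
BᵀPA = [12.3750 26.0000]
K = S⁻¹·BᵀPA = [0.7615 1.6000]
A−BK = [-1.2615 2.4000; -1.4769 2.2000]
AᵀP(A−BK) = [38.3885 -64.8000; -64.8000 118.4000]
P' = Q + AᵀP(A−BK) = [54.6385 -60.8000; -60.8000 119.4000]
tr(P') = 174.0385


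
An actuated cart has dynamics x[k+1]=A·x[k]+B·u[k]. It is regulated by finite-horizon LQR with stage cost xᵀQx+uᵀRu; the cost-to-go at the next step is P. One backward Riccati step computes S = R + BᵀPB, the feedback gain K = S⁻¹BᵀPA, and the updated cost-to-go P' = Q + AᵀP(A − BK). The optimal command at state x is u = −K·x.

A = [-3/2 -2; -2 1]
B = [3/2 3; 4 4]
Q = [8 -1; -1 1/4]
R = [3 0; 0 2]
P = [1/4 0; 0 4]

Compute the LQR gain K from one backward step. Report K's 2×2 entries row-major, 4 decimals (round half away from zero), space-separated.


-0.1761 0.2609 -0.3173 -0.0365

BᵀP = [0.3750 16.0000; 0.7500 16.0000]
S = R + BᵀPB = [3 0; 0 2] + [64.5625 65.1250; 65.1250 66.2500] = [67.5625 65.1250; 65.1250 68.2500]
BᵀPA = [-32.5625 15.2500; -33.1250 14.5000]
K = S⁻¹·BᵀPA = [-0.1761 0.2609; -0.3173 -0.0365]
A−BK = [-0.2839 -2.2819; -0.0264 0.1024]
AᵀP(A−BK) = [0.3173 0.0365; 0.0365 1.5505]
P' = Q + AᵀP(A−BK) = [8.3173 -0.9635; -0.9635 1.8005]
tr(P') = 10.1179


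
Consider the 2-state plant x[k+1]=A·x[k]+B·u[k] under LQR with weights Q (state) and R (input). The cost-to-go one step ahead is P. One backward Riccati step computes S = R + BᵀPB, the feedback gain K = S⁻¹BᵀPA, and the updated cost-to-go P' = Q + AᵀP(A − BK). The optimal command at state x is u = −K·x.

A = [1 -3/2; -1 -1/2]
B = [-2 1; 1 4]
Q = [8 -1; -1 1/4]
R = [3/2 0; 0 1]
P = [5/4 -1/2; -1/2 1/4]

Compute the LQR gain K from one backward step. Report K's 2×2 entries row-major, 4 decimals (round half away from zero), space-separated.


BᵀP = [-3.0000 1.2500; -0.7500 0.5000]
S = R + BᵀPB = [3/2 0; 0 1] + [7.2500 2.0000; 2.0000 1.2500] = [8.7500 2.0000; 2.0000 2.2500]
BᵀPA = [-4.2500 3.8750; -1.2500 0.8750]
K = S⁻¹·BᵀPA = [-0.4502 0.4442; -0.1554 -0.0060]
A−BK = [0.2550 -0.6056; 0.0717 -0.9203]
AᵀP(A−BK) = [0.3924 -0.3695; -0.3695 0.4089]
P' = Q + AᵀP(A−BK) = [8.3924 -1.3695; -1.3695 0.6589]
tr(P') = 9.0513

-0.4502 0.4442 -0.1554 -0.0060


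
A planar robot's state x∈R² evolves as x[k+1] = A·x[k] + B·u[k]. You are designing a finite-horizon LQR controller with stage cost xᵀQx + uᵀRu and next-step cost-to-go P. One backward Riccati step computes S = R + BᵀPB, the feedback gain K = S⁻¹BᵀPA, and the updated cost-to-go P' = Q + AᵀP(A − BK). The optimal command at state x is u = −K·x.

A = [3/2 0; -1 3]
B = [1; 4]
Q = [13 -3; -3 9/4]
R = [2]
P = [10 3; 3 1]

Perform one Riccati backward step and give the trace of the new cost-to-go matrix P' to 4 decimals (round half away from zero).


BᵀP = [22.0000 7.0000]
S = R + BᵀPB = [2] + [50.0000] = [52.0000]
BᵀPA = [26.0000 21.0000]
K = S⁻¹·BᵀPA = [0.5000 0.4038]
A−BK = [1.0000 -0.4038; -3.0000 1.3846]
AᵀP(A−BK) = [1.5000 0.0000; 0.0000 0.5192]
P' = Q + AᵀP(A−BK) = [14.5000 -3.0000; -3.0000 2.7692]
tr(P') = 17.2692

17.2692


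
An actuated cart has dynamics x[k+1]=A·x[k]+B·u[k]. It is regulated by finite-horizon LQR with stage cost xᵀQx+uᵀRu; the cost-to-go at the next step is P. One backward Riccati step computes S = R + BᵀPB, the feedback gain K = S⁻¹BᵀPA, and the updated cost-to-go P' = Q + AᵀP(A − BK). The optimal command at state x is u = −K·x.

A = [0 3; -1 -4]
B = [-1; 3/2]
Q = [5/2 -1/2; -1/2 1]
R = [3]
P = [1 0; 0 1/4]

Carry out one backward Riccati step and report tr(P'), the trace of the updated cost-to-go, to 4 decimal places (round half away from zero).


BᵀP = [-1.0000 0.3750]
S = R + BᵀPB = [3] + [1.5625] = [4.5625]
BᵀPA = [-0.3750 -4.5000]
K = S⁻¹·BᵀPA = [-0.0822 -0.9863]
A−BK = [-0.0822 2.0137; -0.8767 -2.5205]
AᵀP(A−BK) = [0.2192 0.6301; 0.6301 8.5616]
P' = Q + AᵀP(A−BK) = [2.7192 0.1301; 0.1301 9.5616]
tr(P') = 12.2808

12.2808


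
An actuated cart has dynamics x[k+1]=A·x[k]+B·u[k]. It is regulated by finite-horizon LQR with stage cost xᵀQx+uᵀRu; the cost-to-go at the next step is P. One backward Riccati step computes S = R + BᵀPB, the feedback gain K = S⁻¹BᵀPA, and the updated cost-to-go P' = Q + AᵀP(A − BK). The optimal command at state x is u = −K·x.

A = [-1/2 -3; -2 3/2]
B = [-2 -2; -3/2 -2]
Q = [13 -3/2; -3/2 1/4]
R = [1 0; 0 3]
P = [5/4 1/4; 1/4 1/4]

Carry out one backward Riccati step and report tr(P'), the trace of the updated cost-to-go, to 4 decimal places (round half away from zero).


BᵀP = [-2.8750 -0.8750; -3.0000 -1.0000]
S = R + BᵀPB = [1 0; 0 3] + [7.0625 7.5000; 7.5000 8.0000] = [8.0625 7.5000; 7.5000 11.0000]
BᵀPA = [3.1875 7.3125; 3.5000 7.5000]
K = S⁻¹·BᵀPA = [0.2717 0.7457; 0.1329 0.1734]
A−BK = [0.3092 -1.1618; -1.3266 2.9653]
AᵀP(A−BK) = [0.4812 -0.5462; -0.5462 2.8092]
P' = Q + AᵀP(A−BK) = [13.4812 -2.0462; -2.0462 3.0592]
tr(P') = 16.5405

16.5405


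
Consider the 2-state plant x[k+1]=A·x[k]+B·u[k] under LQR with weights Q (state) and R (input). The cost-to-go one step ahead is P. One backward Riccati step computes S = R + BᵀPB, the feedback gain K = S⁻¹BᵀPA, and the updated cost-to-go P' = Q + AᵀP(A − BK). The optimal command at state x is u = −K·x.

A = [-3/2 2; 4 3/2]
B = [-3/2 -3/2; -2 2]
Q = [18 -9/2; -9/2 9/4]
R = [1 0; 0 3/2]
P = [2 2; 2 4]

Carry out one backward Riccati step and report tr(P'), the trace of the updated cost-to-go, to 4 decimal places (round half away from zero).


BᵀP = [-7.0000 -11.0000; 1.0000 5.0000]
S = R + BᵀPB = [1 0; 0 3/2] + [32.5000 -11.5000; -11.5000 8.5000] = [33.5000 -11.5000; -11.5000 10.0000]
BᵀPA = [-33.5000 -30.5000; 18.5000 9.5000]
K = S⁻¹·BᵀPA = [-0.6030 -0.9655; 1.1566 -0.1603]
A−BK = [-0.6695 0.3113; 0.4809 -0.1104]
AᵀP(A−BK) = [2.9038 0.1221; 0.1221 1.0758]
P' = Q + AᵀP(A−BK) = [20.9038 -4.3779; -4.3779 3.3258]
tr(P') = 24.2297

24.2297


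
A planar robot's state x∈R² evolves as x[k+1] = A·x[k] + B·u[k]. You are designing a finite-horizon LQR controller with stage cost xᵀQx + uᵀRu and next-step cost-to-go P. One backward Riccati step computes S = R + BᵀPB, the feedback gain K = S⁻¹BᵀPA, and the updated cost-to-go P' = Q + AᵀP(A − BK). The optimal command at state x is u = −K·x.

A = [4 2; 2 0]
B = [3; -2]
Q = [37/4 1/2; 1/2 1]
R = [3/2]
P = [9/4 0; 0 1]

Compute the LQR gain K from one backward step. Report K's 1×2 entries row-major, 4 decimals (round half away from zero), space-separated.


BᵀP = [6.7500 -2.0000]
S = R + BᵀPB = [3/2] + [24.2500] = [25.7500]
BᵀPA = [23.0000 13.5000]
K = S⁻¹·BᵀPA = [0.8932 0.5243]
A−BK = [1.3204 0.4272; 3.7864 1.0485]
AᵀP(A−BK) = [19.4563 5.9417; 5.9417 1.9223]
P' = Q + AᵀP(A−BK) = [28.7063 6.4417; 6.4417 2.9223]
tr(P') = 31.6286

0.8932 0.5243


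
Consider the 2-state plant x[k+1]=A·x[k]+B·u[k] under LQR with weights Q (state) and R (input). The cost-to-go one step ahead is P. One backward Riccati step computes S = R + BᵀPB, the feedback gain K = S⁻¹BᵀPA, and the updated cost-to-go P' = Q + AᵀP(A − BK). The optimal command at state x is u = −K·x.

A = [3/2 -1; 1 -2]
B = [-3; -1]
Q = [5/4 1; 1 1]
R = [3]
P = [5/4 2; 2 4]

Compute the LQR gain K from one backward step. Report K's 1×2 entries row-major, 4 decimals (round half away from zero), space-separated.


-0.6157 0.8512

BᵀP = [-5.7500 -10.0000]
S = R + BᵀPB = [3] + [27.2500] = [30.2500]
BᵀPA = [-18.6250 25.7500]
K = S⁻¹·BᵀPA = [-0.6157 0.8512]
A−BK = [-0.3471 1.5537; 0.3843 -1.1488]
AᵀP(A−BK) = [1.3450 -2.0207; -2.0207 3.3306]
P' = Q + AᵀP(A−BK) = [2.5950 -1.0207; -1.0207 4.3306]
tr(P') = 6.9256


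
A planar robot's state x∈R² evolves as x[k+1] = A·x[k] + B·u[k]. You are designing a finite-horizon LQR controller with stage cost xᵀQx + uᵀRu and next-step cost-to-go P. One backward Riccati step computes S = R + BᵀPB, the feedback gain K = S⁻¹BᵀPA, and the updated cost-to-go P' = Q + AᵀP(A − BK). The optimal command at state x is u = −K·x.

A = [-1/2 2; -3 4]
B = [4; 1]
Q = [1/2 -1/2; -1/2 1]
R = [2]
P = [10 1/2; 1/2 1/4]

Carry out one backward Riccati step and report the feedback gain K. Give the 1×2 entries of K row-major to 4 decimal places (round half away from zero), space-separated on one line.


-0.1624 0.5414

BᵀP = [40.5000 2.2500]
S = R + BᵀPB = [2] + [164.2500] = [166.2500]
BᵀPA = [-27.0000 90.0000]
K = S⁻¹·BᵀPA = [-0.1624 0.5414]
A−BK = [0.1496 -0.1654; -2.8376 3.4586]
AᵀP(A−BK) = [1.8650 -2.3835; -2.3835 3.2782]
P' = Q + AᵀP(A−BK) = [2.3650 -2.8835; -2.8835 4.2782]
tr(P') = 6.6432
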